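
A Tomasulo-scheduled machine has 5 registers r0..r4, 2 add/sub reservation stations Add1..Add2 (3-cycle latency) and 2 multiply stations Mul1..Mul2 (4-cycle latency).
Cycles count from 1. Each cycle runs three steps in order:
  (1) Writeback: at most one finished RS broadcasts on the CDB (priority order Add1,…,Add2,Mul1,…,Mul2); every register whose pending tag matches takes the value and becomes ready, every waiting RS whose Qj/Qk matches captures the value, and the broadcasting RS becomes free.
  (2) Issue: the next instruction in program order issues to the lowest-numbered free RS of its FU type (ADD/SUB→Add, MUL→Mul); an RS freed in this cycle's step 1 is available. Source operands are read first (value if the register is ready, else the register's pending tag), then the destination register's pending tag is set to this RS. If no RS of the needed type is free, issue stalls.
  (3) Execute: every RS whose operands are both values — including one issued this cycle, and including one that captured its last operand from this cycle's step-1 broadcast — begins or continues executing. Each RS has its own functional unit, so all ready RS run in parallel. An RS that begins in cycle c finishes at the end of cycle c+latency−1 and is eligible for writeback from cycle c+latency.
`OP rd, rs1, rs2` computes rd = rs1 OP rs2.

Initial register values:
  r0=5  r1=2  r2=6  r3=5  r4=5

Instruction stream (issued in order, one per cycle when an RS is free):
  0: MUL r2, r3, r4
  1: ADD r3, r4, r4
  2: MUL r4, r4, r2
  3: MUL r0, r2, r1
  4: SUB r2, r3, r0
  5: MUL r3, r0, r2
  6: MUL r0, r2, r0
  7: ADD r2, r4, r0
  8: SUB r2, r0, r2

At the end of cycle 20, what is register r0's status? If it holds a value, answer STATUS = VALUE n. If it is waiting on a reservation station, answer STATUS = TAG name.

cycle 1: issue MUL r2<-Mul1 // r0:5,r1:2,r2:Mul1,r3:5,r4:5
cycle 2: issue ADD r3<-Add1 // r0:5,r1:2,r2:Mul1,r3:Add1,r4:5
cycle 3: issue MUL r4<-Mul2 // r0:5,r1:2,r2:Mul1,r3:Add1,r4:Mul2
cycle 4: stall // r0:5,r1:2,r2:Mul1,r3:Add1,r4:Mul2
cycle 5: CDB Add1=10; stall // r0:5,r1:2,r2:Mul1,r3:10,r4:Mul2
cycle 6: CDB Mul1=25; issue MUL r0<-Mul1 // r0:Mul1,r1:2,r2:25,r3:10,r4:Mul2
cycle 7: issue SUB r2<-Add1 // r0:Mul1,r1:2,r2:Add1,r3:10,r4:Mul2
cycle 8: stall // r0:Mul1,r1:2,r2:Add1,r3:10,r4:Mul2
cycle 9: stall // r0:Mul1,r1:2,r2:Add1,r3:10,r4:Mul2
cycle 10: CDB Mul1=50; issue MUL r3<-Mul1 // r0:50,r1:2,r2:Add1,r3:Mul1,r4:Mul2
cycle 11: CDB Mul2=125; issue MUL r0<-Mul2 // r0:Mul2,r1:2,r2:Add1,r3:Mul1,r4:125
cycle 12: issue ADD r2<-Add2 // r0:Mul2,r1:2,r2:Add2,r3:Mul1,r4:125
cycle 13: CDB Add1=-40; issue SUB r2<-Add1 // r0:Mul2,r1:2,r2:Add1,r3:Mul1,r4:125
cycle 14: - // r0:Mul2,r1:2,r2:Add1,r3:Mul1,r4:125
cycle 15: - // r0:Mul2,r1:2,r2:Add1,r3:Mul1,r4:125
cycle 16: - // r0:Mul2,r1:2,r2:Add1,r3:Mul1,r4:125
cycle 17: CDB Mul1=-2000 // r0:Mul2,r1:2,r2:Add1,r3:-2000,r4:125
cycle 18: CDB Mul2=-2000 // r0:-2000,r1:2,r2:Add1,r3:-2000,r4:125
cycle 19: - // r0:-2000,r1:2,r2:Add1,r3:-2000,r4:125
cycle 20: - // r0:-2000,r1:2,r2:Add1,r3:-2000,r4:125

STATUS = VALUE -2000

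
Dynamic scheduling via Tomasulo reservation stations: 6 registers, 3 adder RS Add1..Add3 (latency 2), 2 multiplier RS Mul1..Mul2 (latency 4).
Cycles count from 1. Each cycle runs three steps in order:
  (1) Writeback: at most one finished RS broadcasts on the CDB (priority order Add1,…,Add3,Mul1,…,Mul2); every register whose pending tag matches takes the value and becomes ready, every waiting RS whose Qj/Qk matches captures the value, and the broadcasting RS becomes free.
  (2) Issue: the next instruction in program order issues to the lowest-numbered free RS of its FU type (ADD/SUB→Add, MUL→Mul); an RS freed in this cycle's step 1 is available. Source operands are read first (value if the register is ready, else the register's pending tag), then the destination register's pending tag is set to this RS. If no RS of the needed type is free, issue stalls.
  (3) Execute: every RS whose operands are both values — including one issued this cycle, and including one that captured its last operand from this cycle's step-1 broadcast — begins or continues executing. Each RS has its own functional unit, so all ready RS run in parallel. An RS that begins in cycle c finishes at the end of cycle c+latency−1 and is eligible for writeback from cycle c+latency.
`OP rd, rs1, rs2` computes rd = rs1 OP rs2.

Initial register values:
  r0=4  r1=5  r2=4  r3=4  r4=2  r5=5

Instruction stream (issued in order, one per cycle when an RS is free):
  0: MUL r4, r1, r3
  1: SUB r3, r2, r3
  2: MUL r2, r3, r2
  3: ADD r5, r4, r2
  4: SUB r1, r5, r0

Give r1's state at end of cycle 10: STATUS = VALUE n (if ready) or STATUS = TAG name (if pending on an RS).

  c1: issue MUL r4<-Mul1  regs: r0:4,r1:5,r2:4,r3:4,r4:Mul1,r5:5
  c2: issue SUB r3<-Add1  regs: r0:4,r1:5,r2:4,r3:Add1,r4:Mul1,r5:5
  c3: issue MUL r2<-Mul2  regs: r0:4,r1:5,r2:Mul2,r3:Add1,r4:Mul1,r5:5
  c4: CDB Add1=0; issue ADD r5<-Add1  regs: r0:4,r1:5,r2:Mul2,r3:0,r4:Mul1,r5:Add1
  c5: CDB Mul1=20; issue SUB r1<-Add2  regs: r0:4,r1:Add2,r2:Mul2,r3:0,r4:20,r5:Add1
  c6: -  regs: r0:4,r1:Add2,r2:Mul2,r3:0,r4:20,r5:Add1
  c7: -  regs: r0:4,r1:Add2,r2:Mul2,r3:0,r4:20,r5:Add1
  c8: CDB Mul2=0  regs: r0:4,r1:Add2,r2:0,r3:0,r4:20,r5:Add1
  c9: -  regs: r0:4,r1:Add2,r2:0,r3:0,r4:20,r5:Add1
  c10: CDB Add1=20  regs: r0:4,r1:Add2,r2:0,r3:0,r4:20,r5:20

STATUS = TAG Add2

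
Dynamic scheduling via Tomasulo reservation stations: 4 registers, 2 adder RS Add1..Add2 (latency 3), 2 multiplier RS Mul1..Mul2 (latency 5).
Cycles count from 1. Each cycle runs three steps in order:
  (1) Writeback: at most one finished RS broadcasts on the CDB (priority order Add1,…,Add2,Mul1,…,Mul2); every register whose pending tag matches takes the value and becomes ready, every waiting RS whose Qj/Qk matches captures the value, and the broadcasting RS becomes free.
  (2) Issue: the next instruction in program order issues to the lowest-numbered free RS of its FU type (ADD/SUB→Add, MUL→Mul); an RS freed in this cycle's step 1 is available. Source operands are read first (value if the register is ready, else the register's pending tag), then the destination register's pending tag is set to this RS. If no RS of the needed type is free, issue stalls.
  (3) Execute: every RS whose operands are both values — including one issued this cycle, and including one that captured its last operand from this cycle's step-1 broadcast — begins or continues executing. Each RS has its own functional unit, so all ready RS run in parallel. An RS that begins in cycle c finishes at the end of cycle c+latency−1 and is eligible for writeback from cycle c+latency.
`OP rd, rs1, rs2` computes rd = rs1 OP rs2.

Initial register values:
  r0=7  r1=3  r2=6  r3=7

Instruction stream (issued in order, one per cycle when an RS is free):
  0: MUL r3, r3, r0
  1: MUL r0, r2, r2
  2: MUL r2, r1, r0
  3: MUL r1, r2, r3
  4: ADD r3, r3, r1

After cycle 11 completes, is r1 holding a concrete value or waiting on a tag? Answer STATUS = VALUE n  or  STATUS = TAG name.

cycle 1: issue MUL r3<-Mul1 // r0:7,r1:3,r2:6,r3:Mul1
cycle 2: issue MUL r0<-Mul2 // r0:Mul2,r1:3,r2:6,r3:Mul1
cycle 3: stall // r0:Mul2,r1:3,r2:6,r3:Mul1
cycle 4: stall // r0:Mul2,r1:3,r2:6,r3:Mul1
cycle 5: stall // r0:Mul2,r1:3,r2:6,r3:Mul1
cycle 6: CDB Mul1=49; issue MUL r2<-Mul1 // r0:Mul2,r1:3,r2:Mul1,r3:49
cycle 7: CDB Mul2=36; issue MUL r1<-Mul2 // r0:36,r1:Mul2,r2:Mul1,r3:49
cycle 8: issue ADD r3<-Add1 // r0:36,r1:Mul2,r2:Mul1,r3:Add1
cycle 9: - // r0:36,r1:Mul2,r2:Mul1,r3:Add1
cycle 10: - // r0:36,r1:Mul2,r2:Mul1,r3:Add1
cycle 11: - // r0:36,r1:Mul2,r2:Mul1,r3:Add1

STATUS = TAG Mul2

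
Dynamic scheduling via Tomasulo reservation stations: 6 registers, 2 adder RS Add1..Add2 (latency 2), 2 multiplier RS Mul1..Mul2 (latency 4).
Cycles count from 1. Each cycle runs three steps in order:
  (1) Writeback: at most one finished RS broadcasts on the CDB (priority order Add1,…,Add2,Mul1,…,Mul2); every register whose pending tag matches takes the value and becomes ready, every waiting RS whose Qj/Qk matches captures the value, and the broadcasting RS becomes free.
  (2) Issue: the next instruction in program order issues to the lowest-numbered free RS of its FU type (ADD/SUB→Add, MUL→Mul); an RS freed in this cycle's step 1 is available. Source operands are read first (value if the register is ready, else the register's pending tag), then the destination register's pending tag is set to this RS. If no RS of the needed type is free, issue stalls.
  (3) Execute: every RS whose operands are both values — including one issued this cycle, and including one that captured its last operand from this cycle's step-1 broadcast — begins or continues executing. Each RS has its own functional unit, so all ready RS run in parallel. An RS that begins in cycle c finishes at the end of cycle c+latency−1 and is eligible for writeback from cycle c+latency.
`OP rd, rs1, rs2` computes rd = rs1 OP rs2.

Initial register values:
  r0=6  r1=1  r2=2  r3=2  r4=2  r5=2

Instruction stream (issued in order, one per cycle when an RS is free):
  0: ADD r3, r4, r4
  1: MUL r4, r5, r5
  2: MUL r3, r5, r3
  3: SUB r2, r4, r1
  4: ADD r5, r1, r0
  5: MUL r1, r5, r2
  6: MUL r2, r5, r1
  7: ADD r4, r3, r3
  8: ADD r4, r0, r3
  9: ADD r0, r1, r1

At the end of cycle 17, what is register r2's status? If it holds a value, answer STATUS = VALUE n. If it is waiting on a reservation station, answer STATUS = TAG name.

  c1: issue ADD r3<-Add1  regs: r0:6,r1:1,r2:2,r3:Add1,r4:2,r5:2
  c2: issue MUL r4<-Mul1  regs: r0:6,r1:1,r2:2,r3:Add1,r4:Mul1,r5:2
  c3: CDB Add1=4; issue MUL r3<-Mul2  regs: r0:6,r1:1,r2:2,r3:Mul2,r4:Mul1,r5:2
  c4: issue SUB r2<-Add1  regs: r0:6,r1:1,r2:Add1,r3:Mul2,r4:Mul1,r5:2
  c5: issue ADD r5<-Add2  regs: r0:6,r1:1,r2:Add1,r3:Mul2,r4:Mul1,r5:Add2
  c6: CDB Mul1=4; issue MUL r1<-Mul1  regs: r0:6,r1:Mul1,r2:Add1,r3:Mul2,r4:4,r5:Add2
  c7: CDB Add2=7; stall  regs: r0:6,r1:Mul1,r2:Add1,r3:Mul2,r4:4,r5:7
  c8: CDB Add1=3; stall  regs: r0:6,r1:Mul1,r2:3,r3:Mul2,r4:4,r5:7
  c9: CDB Mul2=8; issue MUL r2<-Mul2  regs: r0:6,r1:Mul1,r2:Mul2,r3:8,r4:4,r5:7
  c10: issue ADD r4<-Add1  regs: r0:6,r1:Mul1,r2:Mul2,r3:8,r4:Add1,r5:7
  c11: issue ADD r4<-Add2  regs: r0:6,r1:Mul1,r2:Mul2,r3:8,r4:Add2,r5:7
  c12: CDB Add1=16; issue ADD r0<-Add1  regs: r0:Add1,r1:Mul1,r2:Mul2,r3:8,r4:Add2,r5:7
  c13: CDB Add2=14  regs: r0:Add1,r1:Mul1,r2:Mul2,r3:8,r4:14,r5:7
  c14: CDB Mul1=21  regs: r0:Add1,r1:21,r2:Mul2,r3:8,r4:14,r5:7
  c15: -  regs: r0:Add1,r1:21,r2:Mul2,r3:8,r4:14,r5:7
  c16: CDB Add1=42  regs: r0:42,r1:21,r2:Mul2,r3:8,r4:14,r5:7
  c17: -  regs: r0:42,r1:21,r2:Mul2,r3:8,r4:14,r5:7

STATUS = TAG Mul2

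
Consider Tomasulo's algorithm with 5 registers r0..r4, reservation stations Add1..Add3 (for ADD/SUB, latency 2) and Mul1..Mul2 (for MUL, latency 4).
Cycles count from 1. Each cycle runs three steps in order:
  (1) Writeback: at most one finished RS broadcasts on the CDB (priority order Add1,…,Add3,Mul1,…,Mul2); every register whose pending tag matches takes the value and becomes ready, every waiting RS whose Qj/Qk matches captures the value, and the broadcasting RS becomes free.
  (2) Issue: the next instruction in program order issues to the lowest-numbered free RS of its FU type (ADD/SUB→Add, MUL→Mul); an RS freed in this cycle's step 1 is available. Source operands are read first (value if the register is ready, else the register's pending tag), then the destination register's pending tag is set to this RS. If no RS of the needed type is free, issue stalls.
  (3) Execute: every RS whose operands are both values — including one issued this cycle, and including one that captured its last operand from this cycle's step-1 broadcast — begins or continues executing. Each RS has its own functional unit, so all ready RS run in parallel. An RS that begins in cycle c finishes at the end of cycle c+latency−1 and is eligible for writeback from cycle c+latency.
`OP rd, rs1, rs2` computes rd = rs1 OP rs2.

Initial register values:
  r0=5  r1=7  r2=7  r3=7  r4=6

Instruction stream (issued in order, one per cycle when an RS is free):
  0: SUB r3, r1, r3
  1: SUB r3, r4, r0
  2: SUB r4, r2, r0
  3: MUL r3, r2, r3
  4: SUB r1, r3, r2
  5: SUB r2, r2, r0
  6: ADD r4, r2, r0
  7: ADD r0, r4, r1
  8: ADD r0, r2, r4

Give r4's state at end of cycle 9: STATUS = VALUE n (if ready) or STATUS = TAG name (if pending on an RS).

STATUS = TAG Add3

  c1: issue SUB r3<-Add1  regs: r0:5,r1:7,r2:7,r3:Add1,r4:6
  c2: issue SUB r3<-Add2  regs: r0:5,r1:7,r2:7,r3:Add2,r4:6
  c3: CDB Add1=0; issue SUB r4<-Add1  regs: r0:5,r1:7,r2:7,r3:Add2,r4:Add1
  c4: CDB Add2=1; issue MUL r3<-Mul1  regs: r0:5,r1:7,r2:7,r3:Mul1,r4:Add1
  c5: CDB Add1=2; issue SUB r1<-Add1  regs: r0:5,r1:Add1,r2:7,r3:Mul1,r4:2
  c6: issue SUB r2<-Add2  regs: r0:5,r1:Add1,r2:Add2,r3:Mul1,r4:2
  c7: issue ADD r4<-Add3  regs: r0:5,r1:Add1,r2:Add2,r3:Mul1,r4:Add3
  c8: CDB Add2=2; issue ADD r0<-Add2  regs: r0:Add2,r1:Add1,r2:2,r3:Mul1,r4:Add3
  c9: CDB Mul1=7; stall  regs: r0:Add2,r1:Add1,r2:2,r3:7,r4:Add3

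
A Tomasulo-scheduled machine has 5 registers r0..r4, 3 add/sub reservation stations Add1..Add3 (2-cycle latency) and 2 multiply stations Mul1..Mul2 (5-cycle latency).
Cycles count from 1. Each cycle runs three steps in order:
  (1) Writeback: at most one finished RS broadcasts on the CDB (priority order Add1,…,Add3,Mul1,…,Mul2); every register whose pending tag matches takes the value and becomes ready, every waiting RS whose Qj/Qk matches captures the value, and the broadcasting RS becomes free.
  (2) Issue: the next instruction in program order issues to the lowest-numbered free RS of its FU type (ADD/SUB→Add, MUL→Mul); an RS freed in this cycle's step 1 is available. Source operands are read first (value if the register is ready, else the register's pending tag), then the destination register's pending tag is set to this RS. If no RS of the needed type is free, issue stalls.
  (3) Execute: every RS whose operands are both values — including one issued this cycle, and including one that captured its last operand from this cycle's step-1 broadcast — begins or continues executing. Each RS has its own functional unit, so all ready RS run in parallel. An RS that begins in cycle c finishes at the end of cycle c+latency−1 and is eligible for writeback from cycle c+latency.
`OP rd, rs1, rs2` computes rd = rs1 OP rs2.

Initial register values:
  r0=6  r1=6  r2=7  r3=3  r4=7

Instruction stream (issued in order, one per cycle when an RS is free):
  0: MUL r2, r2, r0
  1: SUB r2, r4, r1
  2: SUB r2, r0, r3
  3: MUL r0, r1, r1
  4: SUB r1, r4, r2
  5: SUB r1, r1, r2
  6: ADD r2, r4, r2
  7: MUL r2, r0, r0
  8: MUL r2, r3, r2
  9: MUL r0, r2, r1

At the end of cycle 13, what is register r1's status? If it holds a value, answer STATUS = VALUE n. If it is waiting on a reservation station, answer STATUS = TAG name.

c1: issue MUL r2<-Mul1 | r0:6,r1:6,r2:Mul1,r3:3,r4:7
c2: issue SUB r2<-Add1 | r0:6,r1:6,r2:Add1,r3:3,r4:7
c3: issue SUB r2<-Add2 | r0:6,r1:6,r2:Add2,r3:3,r4:7
c4: CDB Add1=1; issue MUL r0<-Mul2 | r0:Mul2,r1:6,r2:Add2,r3:3,r4:7
c5: CDB Add2=3; issue SUB r1<-Add1 | r0:Mul2,r1:Add1,r2:3,r3:3,r4:7
c6: CDB Mul1=42; issue SUB r1<-Add2 | r0:Mul2,r1:Add2,r2:3,r3:3,r4:7
c7: CDB Add1=4; issue ADD r2<-Add1 | r0:Mul2,r1:Add2,r2:Add1,r3:3,r4:7
c8: issue MUL r2<-Mul1 | r0:Mul2,r1:Add2,r2:Mul1,r3:3,r4:7
c9: CDB Add1=10; stall | r0:Mul2,r1:Add2,r2:Mul1,r3:3,r4:7
c10: CDB Add2=1; stall | r0:Mul2,r1:1,r2:Mul1,r3:3,r4:7
c11: CDB Mul2=36; issue MUL r2<-Mul2 | r0:36,r1:1,r2:Mul2,r3:3,r4:7
c12: stall | r0:36,r1:1,r2:Mul2,r3:3,r4:7
c13: stall | r0:36,r1:1,r2:Mul2,r3:3,r4:7

STATUS = VALUE 1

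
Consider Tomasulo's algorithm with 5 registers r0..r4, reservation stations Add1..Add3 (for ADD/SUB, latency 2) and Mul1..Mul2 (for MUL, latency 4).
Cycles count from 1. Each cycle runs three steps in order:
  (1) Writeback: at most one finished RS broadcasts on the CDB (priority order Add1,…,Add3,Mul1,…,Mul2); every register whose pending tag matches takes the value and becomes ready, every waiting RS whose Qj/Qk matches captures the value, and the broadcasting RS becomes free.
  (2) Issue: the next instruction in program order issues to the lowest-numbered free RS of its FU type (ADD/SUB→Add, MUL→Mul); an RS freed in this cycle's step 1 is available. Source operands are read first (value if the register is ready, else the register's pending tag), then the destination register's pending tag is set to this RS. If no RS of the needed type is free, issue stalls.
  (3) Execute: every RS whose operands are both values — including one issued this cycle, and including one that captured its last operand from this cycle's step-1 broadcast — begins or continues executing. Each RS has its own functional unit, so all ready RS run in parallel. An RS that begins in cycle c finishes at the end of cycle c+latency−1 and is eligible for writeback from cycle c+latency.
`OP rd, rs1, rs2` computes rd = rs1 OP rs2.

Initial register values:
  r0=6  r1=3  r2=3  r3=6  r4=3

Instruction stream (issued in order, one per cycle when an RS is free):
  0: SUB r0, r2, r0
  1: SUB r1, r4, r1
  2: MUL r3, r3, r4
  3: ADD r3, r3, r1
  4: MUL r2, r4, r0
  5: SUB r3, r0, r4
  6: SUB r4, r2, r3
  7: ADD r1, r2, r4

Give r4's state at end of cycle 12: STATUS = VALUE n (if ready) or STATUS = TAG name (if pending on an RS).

c1: issue SUB r0<-Add1 | r0:Add1,r1:3,r2:3,r3:6,r4:3
c2: issue SUB r1<-Add2 | r0:Add1,r1:Add2,r2:3,r3:6,r4:3
c3: CDB Add1=-3; issue MUL r3<-Mul1 | r0:-3,r1:Add2,r2:3,r3:Mul1,r4:3
c4: CDB Add2=0; issue ADD r3<-Add1 | r0:-3,r1:0,r2:3,r3:Add1,r4:3
c5: issue MUL r2<-Mul2 | r0:-3,r1:0,r2:Mul2,r3:Add1,r4:3
c6: issue SUB r3<-Add2 | r0:-3,r1:0,r2:Mul2,r3:Add2,r4:3
c7: CDB Mul1=18; issue SUB r4<-Add3 | r0:-3,r1:0,r2:Mul2,r3:Add2,r4:Add3
c8: CDB Add2=-6; issue ADD r1<-Add2 | r0:-3,r1:Add2,r2:Mul2,r3:-6,r4:Add3
c9: CDB Add1=18 | r0:-3,r1:Add2,r2:Mul2,r3:-6,r4:Add3
c10: CDB Mul2=-9 | r0:-3,r1:Add2,r2:-9,r3:-6,r4:Add3
c11: - | r0:-3,r1:Add2,r2:-9,r3:-6,r4:Add3
c12: CDB Add3=-3 | r0:-3,r1:Add2,r2:-9,r3:-6,r4:-3

STATUS = VALUE -3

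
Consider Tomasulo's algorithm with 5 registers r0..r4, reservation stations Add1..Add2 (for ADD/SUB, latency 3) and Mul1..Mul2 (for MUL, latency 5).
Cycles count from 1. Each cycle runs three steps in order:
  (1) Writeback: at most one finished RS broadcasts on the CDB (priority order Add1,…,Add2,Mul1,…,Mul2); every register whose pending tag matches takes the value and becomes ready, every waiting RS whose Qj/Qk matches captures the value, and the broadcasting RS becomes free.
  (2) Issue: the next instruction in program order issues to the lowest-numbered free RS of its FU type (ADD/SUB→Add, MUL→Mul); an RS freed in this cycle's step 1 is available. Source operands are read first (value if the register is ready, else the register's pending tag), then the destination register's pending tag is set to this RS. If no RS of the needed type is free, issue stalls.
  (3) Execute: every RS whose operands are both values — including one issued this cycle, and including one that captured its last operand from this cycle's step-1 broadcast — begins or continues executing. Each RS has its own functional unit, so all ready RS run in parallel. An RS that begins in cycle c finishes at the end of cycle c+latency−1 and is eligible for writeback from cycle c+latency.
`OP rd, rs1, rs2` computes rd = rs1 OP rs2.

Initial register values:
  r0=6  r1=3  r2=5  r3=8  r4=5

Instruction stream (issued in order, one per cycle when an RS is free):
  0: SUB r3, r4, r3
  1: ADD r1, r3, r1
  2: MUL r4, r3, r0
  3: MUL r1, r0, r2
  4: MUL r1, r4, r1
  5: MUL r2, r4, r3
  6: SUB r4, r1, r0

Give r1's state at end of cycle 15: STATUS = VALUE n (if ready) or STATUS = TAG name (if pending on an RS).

STATUS = VALUE -540

cycle 1: issue SUB r3<-Add1 // r0:6,r1:3,r2:5,r3:Add1,r4:5
cycle 2: issue ADD r1<-Add2 // r0:6,r1:Add2,r2:5,r3:Add1,r4:5
cycle 3: issue MUL r4<-Mul1 // r0:6,r1:Add2,r2:5,r3:Add1,r4:Mul1
cycle 4: CDB Add1=-3; issue MUL r1<-Mul2 // r0:6,r1:Mul2,r2:5,r3:-3,r4:Mul1
cycle 5: stall // r0:6,r1:Mul2,r2:5,r3:-3,r4:Mul1
cycle 6: stall // r0:6,r1:Mul2,r2:5,r3:-3,r4:Mul1
cycle 7: CDB Add2=0; stall // r0:6,r1:Mul2,r2:5,r3:-3,r4:Mul1
cycle 8: stall // r0:6,r1:Mul2,r2:5,r3:-3,r4:Mul1
cycle 9: CDB Mul1=-18; issue MUL r1<-Mul1 // r0:6,r1:Mul1,r2:5,r3:-3,r4:-18
cycle 10: CDB Mul2=30; issue MUL r2<-Mul2 // r0:6,r1:Mul1,r2:Mul2,r3:-3,r4:-18
cycle 11: issue SUB r4<-Add1 // r0:6,r1:Mul1,r2:Mul2,r3:-3,r4:Add1
cycle 12: - // r0:6,r1:Mul1,r2:Mul2,r3:-3,r4:Add1
cycle 13: - // r0:6,r1:Mul1,r2:Mul2,r3:-3,r4:Add1
cycle 14: - // r0:6,r1:Mul1,r2:Mul2,r3:-3,r4:Add1
cycle 15: CDB Mul1=-540 // r0:6,r1:-540,r2:Mul2,r3:-3,r4:Add1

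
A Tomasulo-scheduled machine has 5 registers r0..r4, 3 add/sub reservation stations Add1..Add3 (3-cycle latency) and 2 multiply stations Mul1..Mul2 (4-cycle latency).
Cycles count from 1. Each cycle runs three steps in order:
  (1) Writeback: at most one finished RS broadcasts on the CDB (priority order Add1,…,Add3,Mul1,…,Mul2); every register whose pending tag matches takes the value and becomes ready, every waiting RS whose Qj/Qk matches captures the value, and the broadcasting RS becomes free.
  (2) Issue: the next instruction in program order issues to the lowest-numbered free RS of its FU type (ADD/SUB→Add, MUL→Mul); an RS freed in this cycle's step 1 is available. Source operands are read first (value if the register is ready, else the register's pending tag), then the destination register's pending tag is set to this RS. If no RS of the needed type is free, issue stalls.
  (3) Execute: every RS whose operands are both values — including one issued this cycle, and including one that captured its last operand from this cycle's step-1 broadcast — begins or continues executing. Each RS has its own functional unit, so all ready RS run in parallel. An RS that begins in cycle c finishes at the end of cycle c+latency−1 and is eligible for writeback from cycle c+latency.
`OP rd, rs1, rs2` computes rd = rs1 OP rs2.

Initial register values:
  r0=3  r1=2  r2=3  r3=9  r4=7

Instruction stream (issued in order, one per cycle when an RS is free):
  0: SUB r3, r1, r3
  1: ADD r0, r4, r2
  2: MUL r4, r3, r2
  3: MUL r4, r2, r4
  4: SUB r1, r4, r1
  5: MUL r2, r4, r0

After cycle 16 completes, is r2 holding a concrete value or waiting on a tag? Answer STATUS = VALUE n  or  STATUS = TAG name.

STATUS = VALUE -630

cycle 1: issue SUB r3<-Add1 // r0:3,r1:2,r2:3,r3:Add1,r4:7
cycle 2: issue ADD r0<-Add2 // r0:Add2,r1:2,r2:3,r3:Add1,r4:7
cycle 3: issue MUL r4<-Mul1 // r0:Add2,r1:2,r2:3,r3:Add1,r4:Mul1
cycle 4: CDB Add1=-7; issue MUL r4<-Mul2 // r0:Add2,r1:2,r2:3,r3:-7,r4:Mul2
cycle 5: CDB Add2=10; issue SUB r1<-Add1 // r0:10,r1:Add1,r2:3,r3:-7,r4:Mul2
cycle 6: stall // r0:10,r1:Add1,r2:3,r3:-7,r4:Mul2
cycle 7: stall // r0:10,r1:Add1,r2:3,r3:-7,r4:Mul2
cycle 8: CDB Mul1=-21; issue MUL r2<-Mul1 // r0:10,r1:Add1,r2:Mul1,r3:-7,r4:Mul2
cycle 9: - // r0:10,r1:Add1,r2:Mul1,r3:-7,r4:Mul2
cycle 10: - // r0:10,r1:Add1,r2:Mul1,r3:-7,r4:Mul2
cycle 11: - // r0:10,r1:Add1,r2:Mul1,r3:-7,r4:Mul2
cycle 12: CDB Mul2=-63 // r0:10,r1:Add1,r2:Mul1,r3:-7,r4:-63
cycle 13: - // r0:10,r1:Add1,r2:Mul1,r3:-7,r4:-63
cycle 14: - // r0:10,r1:Add1,r2:Mul1,r3:-7,r4:-63
cycle 15: CDB Add1=-65 // r0:10,r1:-65,r2:Mul1,r3:-7,r4:-63
cycle 16: CDB Mul1=-630 // r0:10,r1:-65,r2:-630,r3:-7,r4:-63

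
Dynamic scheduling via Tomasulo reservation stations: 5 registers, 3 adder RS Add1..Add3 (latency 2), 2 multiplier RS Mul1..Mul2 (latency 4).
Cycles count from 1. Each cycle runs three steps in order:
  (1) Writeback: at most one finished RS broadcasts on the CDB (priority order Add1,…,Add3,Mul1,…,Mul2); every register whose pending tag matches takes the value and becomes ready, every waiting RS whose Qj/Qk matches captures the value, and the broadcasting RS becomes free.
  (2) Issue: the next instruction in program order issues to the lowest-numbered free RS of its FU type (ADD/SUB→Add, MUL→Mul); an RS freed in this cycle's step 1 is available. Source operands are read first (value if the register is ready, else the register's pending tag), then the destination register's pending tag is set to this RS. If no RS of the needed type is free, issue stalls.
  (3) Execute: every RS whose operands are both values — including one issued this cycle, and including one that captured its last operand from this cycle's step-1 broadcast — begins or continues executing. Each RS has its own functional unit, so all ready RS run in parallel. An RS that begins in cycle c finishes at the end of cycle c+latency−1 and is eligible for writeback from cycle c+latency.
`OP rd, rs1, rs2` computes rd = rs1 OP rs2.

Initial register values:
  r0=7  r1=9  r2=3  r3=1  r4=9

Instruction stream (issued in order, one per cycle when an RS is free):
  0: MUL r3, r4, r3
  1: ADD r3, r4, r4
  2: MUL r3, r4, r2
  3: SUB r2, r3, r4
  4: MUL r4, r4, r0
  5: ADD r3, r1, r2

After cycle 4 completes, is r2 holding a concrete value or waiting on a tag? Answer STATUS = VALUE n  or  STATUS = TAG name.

STATUS = TAG Add1

c1: issue MUL r3<-Mul1 | r0:7,r1:9,r2:3,r3:Mul1,r4:9
c2: issue ADD r3<-Add1 | r0:7,r1:9,r2:3,r3:Add1,r4:9
c3: issue MUL r3<-Mul2 | r0:7,r1:9,r2:3,r3:Mul2,r4:9
c4: CDB Add1=18; issue SUB r2<-Add1 | r0:7,r1:9,r2:Add1,r3:Mul2,r4:9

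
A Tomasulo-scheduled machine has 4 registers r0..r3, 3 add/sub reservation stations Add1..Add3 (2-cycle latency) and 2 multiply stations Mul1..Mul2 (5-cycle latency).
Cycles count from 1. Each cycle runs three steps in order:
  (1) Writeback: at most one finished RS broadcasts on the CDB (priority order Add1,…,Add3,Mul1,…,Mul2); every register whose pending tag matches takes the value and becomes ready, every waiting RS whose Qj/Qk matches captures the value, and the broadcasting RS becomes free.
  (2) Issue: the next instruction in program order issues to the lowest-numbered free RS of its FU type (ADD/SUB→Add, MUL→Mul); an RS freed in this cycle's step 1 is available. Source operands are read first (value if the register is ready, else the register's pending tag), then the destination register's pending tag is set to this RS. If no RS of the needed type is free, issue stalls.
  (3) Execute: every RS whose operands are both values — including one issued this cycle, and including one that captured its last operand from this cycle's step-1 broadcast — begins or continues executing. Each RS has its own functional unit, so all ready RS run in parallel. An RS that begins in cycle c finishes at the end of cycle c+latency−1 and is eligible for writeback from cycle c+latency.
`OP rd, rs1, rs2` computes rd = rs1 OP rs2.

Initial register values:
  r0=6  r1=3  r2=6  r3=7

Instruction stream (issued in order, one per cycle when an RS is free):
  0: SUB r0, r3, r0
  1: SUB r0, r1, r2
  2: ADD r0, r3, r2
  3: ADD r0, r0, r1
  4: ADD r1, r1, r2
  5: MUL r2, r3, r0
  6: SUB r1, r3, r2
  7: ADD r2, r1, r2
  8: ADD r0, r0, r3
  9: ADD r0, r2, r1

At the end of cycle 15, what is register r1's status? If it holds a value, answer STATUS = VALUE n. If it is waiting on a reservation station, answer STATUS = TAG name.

STATUS = VALUE -105

c1: issue SUB r0<-Add1 | r0:Add1,r1:3,r2:6,r3:7
c2: issue SUB r0<-Add2 | r0:Add2,r1:3,r2:6,r3:7
c3: CDB Add1=1; issue ADD r0<-Add1 | r0:Add1,r1:3,r2:6,r3:7
c4: CDB Add2=-3; issue ADD r0<-Add2 | r0:Add2,r1:3,r2:6,r3:7
c5: CDB Add1=13; issue ADD r1<-Add1 | r0:Add2,r1:Add1,r2:6,r3:7
c6: issue MUL r2<-Mul1 | r0:Add2,r1:Add1,r2:Mul1,r3:7
c7: CDB Add1=9; issue SUB r1<-Add1 | r0:Add2,r1:Add1,r2:Mul1,r3:7
c8: CDB Add2=16; issue ADD r2<-Add2 | r0:16,r1:Add1,r2:Add2,r3:7
c9: issue ADD r0<-Add3 | r0:Add3,r1:Add1,r2:Add2,r3:7
c10: stall | r0:Add3,r1:Add1,r2:Add2,r3:7
c11: CDB Add3=23; issue ADD r0<-Add3 | r0:Add3,r1:Add1,r2:Add2,r3:7
c12: - | r0:Add3,r1:Add1,r2:Add2,r3:7
c13: CDB Mul1=112 | r0:Add3,r1:Add1,r2:Add2,r3:7
c14: - | r0:Add3,r1:Add1,r2:Add2,r3:7
c15: CDB Add1=-105 | r0:Add3,r1:-105,r2:Add2,r3:7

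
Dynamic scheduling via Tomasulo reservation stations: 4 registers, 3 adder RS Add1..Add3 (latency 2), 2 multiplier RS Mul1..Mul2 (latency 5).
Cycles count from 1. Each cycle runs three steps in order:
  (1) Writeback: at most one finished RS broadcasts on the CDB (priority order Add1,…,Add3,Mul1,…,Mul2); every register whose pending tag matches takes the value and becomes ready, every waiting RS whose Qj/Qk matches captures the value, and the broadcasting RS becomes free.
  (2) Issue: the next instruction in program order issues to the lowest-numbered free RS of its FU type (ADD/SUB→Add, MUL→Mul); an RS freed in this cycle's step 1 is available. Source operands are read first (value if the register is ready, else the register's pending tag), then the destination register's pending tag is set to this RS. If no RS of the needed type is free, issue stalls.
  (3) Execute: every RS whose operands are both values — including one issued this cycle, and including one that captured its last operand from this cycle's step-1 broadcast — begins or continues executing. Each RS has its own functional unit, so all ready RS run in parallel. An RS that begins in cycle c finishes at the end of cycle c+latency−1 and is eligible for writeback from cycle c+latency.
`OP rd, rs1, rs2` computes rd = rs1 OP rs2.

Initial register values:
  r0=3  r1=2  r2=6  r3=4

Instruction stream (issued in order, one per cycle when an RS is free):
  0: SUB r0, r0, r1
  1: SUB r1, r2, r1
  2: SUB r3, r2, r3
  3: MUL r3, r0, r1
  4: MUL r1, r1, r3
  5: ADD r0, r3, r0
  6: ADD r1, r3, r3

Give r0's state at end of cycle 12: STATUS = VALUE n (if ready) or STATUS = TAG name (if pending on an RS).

STATUS = VALUE 5

cycle 1: issue SUB r0<-Add1 // r0:Add1,r1:2,r2:6,r3:4
cycle 2: issue SUB r1<-Add2 // r0:Add1,r1:Add2,r2:6,r3:4
cycle 3: CDB Add1=1; issue SUB r3<-Add1 // r0:1,r1:Add2,r2:6,r3:Add1
cycle 4: CDB Add2=4; issue MUL r3<-Mul1 // r0:1,r1:4,r2:6,r3:Mul1
cycle 5: CDB Add1=2; issue MUL r1<-Mul2 // r0:1,r1:Mul2,r2:6,r3:Mul1
cycle 6: issue ADD r0<-Add1 // r0:Add1,r1:Mul2,r2:6,r3:Mul1
cycle 7: issue ADD r1<-Add2 // r0:Add1,r1:Add2,r2:6,r3:Mul1
cycle 8: - // r0:Add1,r1:Add2,r2:6,r3:Mul1
cycle 9: CDB Mul1=4 // r0:Add1,r1:Add2,r2:6,r3:4
cycle 10: - // r0:Add1,r1:Add2,r2:6,r3:4
cycle 11: CDB Add1=5 // r0:5,r1:Add2,r2:6,r3:4
cycle 12: CDB Add2=8 // r0:5,r1:8,r2:6,r3:4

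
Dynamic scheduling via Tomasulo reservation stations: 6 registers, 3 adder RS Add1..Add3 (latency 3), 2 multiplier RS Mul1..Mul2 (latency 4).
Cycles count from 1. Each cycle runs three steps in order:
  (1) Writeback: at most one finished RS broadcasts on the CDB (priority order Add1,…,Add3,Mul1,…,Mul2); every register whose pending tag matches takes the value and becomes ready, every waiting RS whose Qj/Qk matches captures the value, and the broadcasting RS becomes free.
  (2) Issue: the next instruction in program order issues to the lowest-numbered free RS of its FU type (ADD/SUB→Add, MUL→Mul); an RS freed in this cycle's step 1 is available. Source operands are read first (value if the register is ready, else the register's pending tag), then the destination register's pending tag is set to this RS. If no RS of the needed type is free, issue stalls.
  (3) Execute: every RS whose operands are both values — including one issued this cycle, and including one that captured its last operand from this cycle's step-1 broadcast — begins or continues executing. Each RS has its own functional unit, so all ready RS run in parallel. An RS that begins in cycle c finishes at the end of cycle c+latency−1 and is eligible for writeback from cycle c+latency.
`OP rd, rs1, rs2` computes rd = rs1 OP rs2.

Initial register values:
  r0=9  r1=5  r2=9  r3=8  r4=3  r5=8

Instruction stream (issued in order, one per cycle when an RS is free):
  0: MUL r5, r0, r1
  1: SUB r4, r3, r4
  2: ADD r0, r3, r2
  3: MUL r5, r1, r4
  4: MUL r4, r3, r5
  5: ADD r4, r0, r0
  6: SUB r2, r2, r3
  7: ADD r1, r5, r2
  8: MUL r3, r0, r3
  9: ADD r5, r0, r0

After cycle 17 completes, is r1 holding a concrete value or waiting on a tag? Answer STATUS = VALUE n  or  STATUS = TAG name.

STATUS = VALUE 26

  c1: issue MUL r5<-Mul1  regs: r0:9,r1:5,r2:9,r3:8,r4:3,r5:Mul1
  c2: issue SUB r4<-Add1  regs: r0:9,r1:5,r2:9,r3:8,r4:Add1,r5:Mul1
  c3: issue ADD r0<-Add2  regs: r0:Add2,r1:5,r2:9,r3:8,r4:Add1,r5:Mul1
  c4: issue MUL r5<-Mul2  regs: r0:Add2,r1:5,r2:9,r3:8,r4:Add1,r5:Mul2
  c5: CDB Add1=5; stall  regs: r0:Add2,r1:5,r2:9,r3:8,r4:5,r5:Mul2
  c6: CDB Add2=17; stall  regs: r0:17,r1:5,r2:9,r3:8,r4:5,r5:Mul2
  c7: CDB Mul1=45; issue MUL r4<-Mul1  regs: r0:17,r1:5,r2:9,r3:8,r4:Mul1,r5:Mul2
  c8: issue ADD r4<-Add1  regs: r0:17,r1:5,r2:9,r3:8,r4:Add1,r5:Mul2
  c9: CDB Mul2=25; issue SUB r2<-Add2  regs: r0:17,r1:5,r2:Add2,r3:8,r4:Add1,r5:25
  c10: issue ADD r1<-Add3  regs: r0:17,r1:Add3,r2:Add2,r3:8,r4:Add1,r5:25
  c11: CDB Add1=34; issue MUL r3<-Mul2  regs: r0:17,r1:Add3,r2:Add2,r3:Mul2,r4:34,r5:25
  c12: CDB Add2=1; issue ADD r5<-Add1  regs: r0:17,r1:Add3,r2:1,r3:Mul2,r4:34,r5:Add1
  c13: CDB Mul1=200  regs: r0:17,r1:Add3,r2:1,r3:Mul2,r4:34,r5:Add1
  c14: -  regs: r0:17,r1:Add3,r2:1,r3:Mul2,r4:34,r5:Add1
  c15: CDB Add1=34  regs: r0:17,r1:Add3,r2:1,r3:Mul2,r4:34,r5:34
  c16: CDB Add3=26  regs: r0:17,r1:26,r2:1,r3:Mul2,r4:34,r5:34
  c17: CDB Mul2=136  regs: r0:17,r1:26,r2:1,r3:136,r4:34,r5:34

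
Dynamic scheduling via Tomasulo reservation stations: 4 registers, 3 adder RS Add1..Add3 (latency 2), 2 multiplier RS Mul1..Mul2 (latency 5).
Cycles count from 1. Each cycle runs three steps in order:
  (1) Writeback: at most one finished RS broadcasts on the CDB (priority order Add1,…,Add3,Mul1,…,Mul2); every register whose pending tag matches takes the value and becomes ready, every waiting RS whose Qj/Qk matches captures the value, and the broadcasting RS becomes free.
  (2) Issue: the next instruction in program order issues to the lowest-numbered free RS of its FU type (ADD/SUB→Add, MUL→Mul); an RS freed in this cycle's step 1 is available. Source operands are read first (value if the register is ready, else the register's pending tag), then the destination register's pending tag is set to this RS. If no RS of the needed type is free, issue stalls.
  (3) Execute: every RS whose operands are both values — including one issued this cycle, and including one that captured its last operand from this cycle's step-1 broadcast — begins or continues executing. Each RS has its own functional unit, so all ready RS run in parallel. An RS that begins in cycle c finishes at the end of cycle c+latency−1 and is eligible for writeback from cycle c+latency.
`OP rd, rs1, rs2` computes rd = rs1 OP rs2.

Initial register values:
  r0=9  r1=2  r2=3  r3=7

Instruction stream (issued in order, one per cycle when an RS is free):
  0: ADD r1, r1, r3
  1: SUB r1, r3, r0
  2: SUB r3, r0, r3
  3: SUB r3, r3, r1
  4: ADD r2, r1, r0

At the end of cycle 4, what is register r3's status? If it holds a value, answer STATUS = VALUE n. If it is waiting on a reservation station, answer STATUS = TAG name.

c1: issue ADD r1<-Add1 | r0:9,r1:Add1,r2:3,r3:7
c2: issue SUB r1<-Add2 | r0:9,r1:Add2,r2:3,r3:7
c3: CDB Add1=9; issue SUB r3<-Add1 | r0:9,r1:Add2,r2:3,r3:Add1
c4: CDB Add2=-2; issue SUB r3<-Add2 | r0:9,r1:-2,r2:3,r3:Add2

STATUS = TAG Add2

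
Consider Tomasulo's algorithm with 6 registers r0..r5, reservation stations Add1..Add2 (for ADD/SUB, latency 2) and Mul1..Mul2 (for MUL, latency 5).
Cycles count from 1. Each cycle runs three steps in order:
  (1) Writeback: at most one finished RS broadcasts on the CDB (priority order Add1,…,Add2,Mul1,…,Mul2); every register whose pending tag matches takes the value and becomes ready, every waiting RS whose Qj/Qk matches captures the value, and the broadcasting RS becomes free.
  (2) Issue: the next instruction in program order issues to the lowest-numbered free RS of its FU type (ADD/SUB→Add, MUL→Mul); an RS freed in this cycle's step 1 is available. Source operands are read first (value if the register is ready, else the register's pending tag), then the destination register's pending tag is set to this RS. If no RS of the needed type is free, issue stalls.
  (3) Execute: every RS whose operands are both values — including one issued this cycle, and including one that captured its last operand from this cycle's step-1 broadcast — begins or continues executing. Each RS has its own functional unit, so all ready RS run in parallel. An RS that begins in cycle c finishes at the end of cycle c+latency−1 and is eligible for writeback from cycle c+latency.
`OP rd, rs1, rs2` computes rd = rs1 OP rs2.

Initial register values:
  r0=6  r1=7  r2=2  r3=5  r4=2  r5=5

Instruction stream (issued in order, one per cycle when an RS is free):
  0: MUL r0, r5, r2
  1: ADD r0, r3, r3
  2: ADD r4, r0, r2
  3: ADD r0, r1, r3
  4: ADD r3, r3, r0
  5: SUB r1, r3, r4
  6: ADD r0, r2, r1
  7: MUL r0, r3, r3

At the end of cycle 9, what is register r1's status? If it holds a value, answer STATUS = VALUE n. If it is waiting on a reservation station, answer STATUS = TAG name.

STATUS = TAG Add2

cycle 1: issue MUL r0<-Mul1 // r0:Mul1,r1:7,r2:2,r3:5,r4:2,r5:5
cycle 2: issue ADD r0<-Add1 // r0:Add1,r1:7,r2:2,r3:5,r4:2,r5:5
cycle 3: issue ADD r4<-Add2 // r0:Add1,r1:7,r2:2,r3:5,r4:Add2,r5:5
cycle 4: CDB Add1=10; issue ADD r0<-Add1 // r0:Add1,r1:7,r2:2,r3:5,r4:Add2,r5:5
cycle 5: stall // r0:Add1,r1:7,r2:2,r3:5,r4:Add2,r5:5
cycle 6: CDB Add1=12; issue ADD r3<-Add1 // r0:12,r1:7,r2:2,r3:Add1,r4:Add2,r5:5
cycle 7: CDB Add2=12; issue SUB r1<-Add2 // r0:12,r1:Add2,r2:2,r3:Add1,r4:12,r5:5
cycle 8: CDB Add1=17; issue ADD r0<-Add1 // r0:Add1,r1:Add2,r2:2,r3:17,r4:12,r5:5
cycle 9: CDB Mul1=10; issue MUL r0<-Mul1 // r0:Mul1,r1:Add2,r2:2,r3:17,r4:12,r5:5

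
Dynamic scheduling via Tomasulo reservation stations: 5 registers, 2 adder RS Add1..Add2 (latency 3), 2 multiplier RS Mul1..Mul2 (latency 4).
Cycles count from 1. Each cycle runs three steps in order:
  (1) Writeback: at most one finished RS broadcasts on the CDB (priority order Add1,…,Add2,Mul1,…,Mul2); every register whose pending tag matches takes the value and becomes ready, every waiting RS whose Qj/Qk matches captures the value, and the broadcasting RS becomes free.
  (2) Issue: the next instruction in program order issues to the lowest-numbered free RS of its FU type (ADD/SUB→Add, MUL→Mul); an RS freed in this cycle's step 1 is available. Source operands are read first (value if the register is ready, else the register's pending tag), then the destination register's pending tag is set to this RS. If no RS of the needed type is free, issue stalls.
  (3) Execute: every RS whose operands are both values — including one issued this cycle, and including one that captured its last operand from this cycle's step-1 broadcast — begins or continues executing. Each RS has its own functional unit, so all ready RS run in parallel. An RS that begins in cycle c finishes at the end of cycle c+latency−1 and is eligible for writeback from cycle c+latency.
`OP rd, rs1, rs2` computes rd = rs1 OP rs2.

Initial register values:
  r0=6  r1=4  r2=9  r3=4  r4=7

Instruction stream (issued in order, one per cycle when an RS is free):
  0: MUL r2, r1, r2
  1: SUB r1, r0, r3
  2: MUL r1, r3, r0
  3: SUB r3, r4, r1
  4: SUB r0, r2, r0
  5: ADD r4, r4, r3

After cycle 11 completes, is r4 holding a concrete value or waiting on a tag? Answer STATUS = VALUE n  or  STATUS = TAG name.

STATUS = TAG Add1

cycle 1: issue MUL r2<-Mul1 // r0:6,r1:4,r2:Mul1,r3:4,r4:7
cycle 2: issue SUB r1<-Add1 // r0:6,r1:Add1,r2:Mul1,r3:4,r4:7
cycle 3: issue MUL r1<-Mul2 // r0:6,r1:Mul2,r2:Mul1,r3:4,r4:7
cycle 4: issue SUB r3<-Add2 // r0:6,r1:Mul2,r2:Mul1,r3:Add2,r4:7
cycle 5: CDB Add1=2; issue SUB r0<-Add1 // r0:Add1,r1:Mul2,r2:Mul1,r3:Add2,r4:7
cycle 6: CDB Mul1=36; stall // r0:Add1,r1:Mul2,r2:36,r3:Add2,r4:7
cycle 7: CDB Mul2=24; stall // r0:Add1,r1:24,r2:36,r3:Add2,r4:7
cycle 8: stall // r0:Add1,r1:24,r2:36,r3:Add2,r4:7
cycle 9: CDB Add1=30; issue ADD r4<-Add1 // r0:30,r1:24,r2:36,r3:Add2,r4:Add1
cycle 10: CDB Add2=-17 // r0:30,r1:24,r2:36,r3:-17,r4:Add1
cycle 11: - // r0:30,r1:24,r2:36,r3:-17,r4:Add1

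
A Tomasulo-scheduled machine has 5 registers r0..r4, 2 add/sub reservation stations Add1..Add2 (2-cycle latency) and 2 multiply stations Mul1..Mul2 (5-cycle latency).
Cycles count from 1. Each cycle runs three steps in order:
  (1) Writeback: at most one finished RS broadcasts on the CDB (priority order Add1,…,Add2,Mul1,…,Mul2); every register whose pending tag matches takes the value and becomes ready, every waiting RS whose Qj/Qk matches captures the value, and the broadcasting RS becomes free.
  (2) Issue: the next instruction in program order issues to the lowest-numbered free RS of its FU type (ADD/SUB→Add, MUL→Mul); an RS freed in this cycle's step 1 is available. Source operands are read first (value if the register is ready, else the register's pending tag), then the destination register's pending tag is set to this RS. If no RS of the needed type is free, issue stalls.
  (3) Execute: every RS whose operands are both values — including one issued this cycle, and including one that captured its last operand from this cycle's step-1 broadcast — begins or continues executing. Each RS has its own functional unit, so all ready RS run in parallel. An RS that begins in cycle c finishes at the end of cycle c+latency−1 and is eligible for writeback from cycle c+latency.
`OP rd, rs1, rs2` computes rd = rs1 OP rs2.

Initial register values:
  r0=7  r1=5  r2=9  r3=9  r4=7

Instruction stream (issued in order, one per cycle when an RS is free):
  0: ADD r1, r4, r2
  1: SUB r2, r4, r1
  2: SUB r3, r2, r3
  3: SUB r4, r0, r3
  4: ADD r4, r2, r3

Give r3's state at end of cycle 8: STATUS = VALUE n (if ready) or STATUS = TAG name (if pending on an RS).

cycle 1: issue ADD r1<-Add1 // r0:7,r1:Add1,r2:9,r3:9,r4:7
cycle 2: issue SUB r2<-Add2 // r0:7,r1:Add1,r2:Add2,r3:9,r4:7
cycle 3: CDB Add1=16; issue SUB r3<-Add1 // r0:7,r1:16,r2:Add2,r3:Add1,r4:7
cycle 4: stall // r0:7,r1:16,r2:Add2,r3:Add1,r4:7
cycle 5: CDB Add2=-9; issue SUB r4<-Add2 // r0:7,r1:16,r2:-9,r3:Add1,r4:Add2
cycle 6: stall // r0:7,r1:16,r2:-9,r3:Add1,r4:Add2
cycle 7: CDB Add1=-18; issue ADD r4<-Add1 // r0:7,r1:16,r2:-9,r3:-18,r4:Add1
cycle 8: - // r0:7,r1:16,r2:-9,r3:-18,r4:Add1

STATUS = VALUE -18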